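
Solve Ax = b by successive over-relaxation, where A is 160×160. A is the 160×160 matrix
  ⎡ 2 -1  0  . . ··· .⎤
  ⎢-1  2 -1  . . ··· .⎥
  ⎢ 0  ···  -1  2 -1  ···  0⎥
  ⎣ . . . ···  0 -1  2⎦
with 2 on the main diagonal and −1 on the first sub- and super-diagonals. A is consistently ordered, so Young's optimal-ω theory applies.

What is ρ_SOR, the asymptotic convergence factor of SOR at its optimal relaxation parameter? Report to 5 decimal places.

ρ_SOR = 0.96172

With n=160, ρ(Jacobi) = cos(π/161) = 0.99981.
√(1 − cos²(π/161)) = sin(π/161) ≈ 0.019512.
So ω* = 2/1.019512 = 1.96172 (Young).
ρ_SOR = ω* − 1 = 1.96172 − 1 = 0.96172.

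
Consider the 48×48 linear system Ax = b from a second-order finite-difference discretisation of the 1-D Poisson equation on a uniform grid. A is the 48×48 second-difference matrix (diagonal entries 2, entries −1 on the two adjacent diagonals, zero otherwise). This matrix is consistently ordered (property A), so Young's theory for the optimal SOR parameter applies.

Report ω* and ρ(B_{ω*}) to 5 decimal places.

B_J for the 48×48 system has eigenvalues cos(kπ/49); ρ_J = cos(π/49) = 0.99795.
1 − cos²(π/49) = sin²(π/49) ⇒ √(1−ρ_J²) = sin(π/49) = 0.064070.
So ω* = 2/1.064070 = 1.87958 (Young).
[ρ_SOR] ω* − 1 = 0.87958.

ω* = 1.87958, ρ_SOR = 0.87958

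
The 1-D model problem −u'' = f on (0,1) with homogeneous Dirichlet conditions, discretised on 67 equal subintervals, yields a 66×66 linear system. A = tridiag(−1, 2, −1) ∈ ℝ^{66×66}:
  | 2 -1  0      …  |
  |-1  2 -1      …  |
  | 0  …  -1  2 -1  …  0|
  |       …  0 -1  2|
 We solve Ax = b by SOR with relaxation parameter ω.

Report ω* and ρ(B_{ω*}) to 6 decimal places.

[ρ_J] n=66: ρ(B_J) = cos(π/(n+1)) = cos(π/67) = 0.998901.
1 − cos²(π/67) = sin²(π/67) ⇒ √(1−ρ_J²) = sin(π/67) = 0.0468723.
ω* = 2/(1 + 0.0468723) = 2/1.0468723 = 1.910453.
ρ_SOR = ω* − 1 = 1.910453 − 1 = 0.910453.

ω* = 1.910453, ρ_SOR = 0.910453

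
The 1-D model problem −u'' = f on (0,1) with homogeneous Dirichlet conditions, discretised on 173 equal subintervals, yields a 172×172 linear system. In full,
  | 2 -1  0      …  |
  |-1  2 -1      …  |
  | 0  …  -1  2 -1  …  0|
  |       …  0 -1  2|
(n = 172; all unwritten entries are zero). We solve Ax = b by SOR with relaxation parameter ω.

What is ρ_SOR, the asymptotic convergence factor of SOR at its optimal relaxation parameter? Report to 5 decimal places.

B_J for the 172×172 system has eigenvalues cos(kπ/173); ρ_J = cos(π/173) = 0.99984.
√(1−ρ_J²) = |sin(π/173)| = 0.018158
ω* = 2 / (1 + 0.018158) = 2 / 1.018158 ≈ 1.96433.
At ω = 1.96433 every |λ(B_ω)| = ω−1, so ρ_SOR = 0.96433.

ρ_SOR = 0.96433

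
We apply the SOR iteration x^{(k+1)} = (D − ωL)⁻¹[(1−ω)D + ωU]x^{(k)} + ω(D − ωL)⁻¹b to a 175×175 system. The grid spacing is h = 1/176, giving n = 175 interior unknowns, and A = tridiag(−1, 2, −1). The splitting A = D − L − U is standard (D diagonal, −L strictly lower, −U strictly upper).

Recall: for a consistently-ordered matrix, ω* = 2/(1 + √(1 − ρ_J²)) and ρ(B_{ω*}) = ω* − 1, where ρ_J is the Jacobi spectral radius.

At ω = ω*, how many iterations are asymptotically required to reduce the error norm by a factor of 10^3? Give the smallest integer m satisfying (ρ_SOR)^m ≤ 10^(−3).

m = 194

n=175: λ(B_J) = 1 − λ(A)/2 = cos(kπ/176); k=1 gives ρ_J = 0.9998407.
1 − cos²(π/176) = sin²(π/176) ⇒ √(1−ρ_J²) = sin(π/176) = 0.0178490.
ω* = 2/(1 + 0.0178490) = 2/1.0178490 = 1.9649280.
Hence ρ(B_{ω*}) = 1.9649280 − 1 = 0.9649280.
ρ_SOR^m ≤ 10^(−3) ⇔ m ≥ 3·ln10/(−ln 0.9649280) = 6.90776/0.0357018 = 193.485; m = ⌈193.485⌉ = 194.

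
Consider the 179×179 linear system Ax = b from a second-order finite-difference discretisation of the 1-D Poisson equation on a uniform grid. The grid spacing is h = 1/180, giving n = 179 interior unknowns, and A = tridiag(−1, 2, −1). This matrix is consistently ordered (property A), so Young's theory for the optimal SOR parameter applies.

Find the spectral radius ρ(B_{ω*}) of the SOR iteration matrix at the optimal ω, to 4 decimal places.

ρ_SOR = 0.9657

½·tridiag(1,0,1) at n=179: λ_k = cos(kπ/180); max |λ| at k=1 ⇒ ρ_J = cos(π/180) ≈ 0.9998.
√(1−ρ_J²) = |sin(π/180)| = 0.01745
Then 2/(1+√(1−ρ_J²)) = 2/(1+0.01745); ω* = 2/1.01745 = 1.9657.
[ρ_SOR] ω* − 1 = 0.9657.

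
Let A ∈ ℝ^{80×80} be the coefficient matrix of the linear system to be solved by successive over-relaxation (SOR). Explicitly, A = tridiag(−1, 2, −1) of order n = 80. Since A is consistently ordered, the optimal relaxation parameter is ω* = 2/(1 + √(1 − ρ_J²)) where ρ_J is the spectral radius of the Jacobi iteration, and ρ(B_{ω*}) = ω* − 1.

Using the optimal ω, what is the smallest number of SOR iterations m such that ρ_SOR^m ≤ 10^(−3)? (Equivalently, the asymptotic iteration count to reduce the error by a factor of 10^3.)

ρ_J = max_k |cos(kπ/81)| = cos(π/81) = 0.9992480
root = sin(π/81) = 0.0387754  (since 1−cos² = sin²).
So ω* = 2/1.0387754 = 1.9253440 (Young).
[ρ_SOR] ω* − 1 = 0.9253440.
Need (0.9253440)^m ≤ 10^(−3): m ≥ 3·ln10/|ln 0.9253440| = 6.90776/0.0775897 = 89.029 ⇒ m = 90.

m = 90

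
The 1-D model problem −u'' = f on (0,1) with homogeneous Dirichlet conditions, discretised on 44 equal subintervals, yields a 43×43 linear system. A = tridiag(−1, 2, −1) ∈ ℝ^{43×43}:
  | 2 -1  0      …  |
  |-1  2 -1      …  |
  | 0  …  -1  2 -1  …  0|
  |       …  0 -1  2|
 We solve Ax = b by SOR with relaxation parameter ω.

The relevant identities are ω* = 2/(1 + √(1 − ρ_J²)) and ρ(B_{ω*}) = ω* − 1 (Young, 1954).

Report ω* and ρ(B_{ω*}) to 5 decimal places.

[ρ_J] n=43: ρ(B_J) = cos(π/(n+1)) = cos(π/44) = 0.99745.
√(1 − cos²(π/44)) = sin(π/44) ≈ 0.071339.
So ω* = 2/1.071339 = 1.86682 (Young).
[ρ_SOR] ω* − 1 = 0.86682.

ω* = 1.86682, ρ_SOR = 0.86682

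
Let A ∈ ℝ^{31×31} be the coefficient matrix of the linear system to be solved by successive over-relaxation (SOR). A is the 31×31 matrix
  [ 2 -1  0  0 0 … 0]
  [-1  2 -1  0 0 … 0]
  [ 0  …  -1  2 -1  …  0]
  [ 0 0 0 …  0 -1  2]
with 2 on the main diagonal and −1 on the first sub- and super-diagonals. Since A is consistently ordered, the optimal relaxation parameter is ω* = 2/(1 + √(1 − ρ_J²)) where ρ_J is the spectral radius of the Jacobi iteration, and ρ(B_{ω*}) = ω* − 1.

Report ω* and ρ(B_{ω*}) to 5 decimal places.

ω* = 1.82147, ρ_SOR = 0.82147

With n=31, ρ(Jacobi) = cos(π/32) = 0.99518.
√(1−ρ_J²) = |sin(π/32)| = 0.098017
[ω*] 2 ÷ (1 + 0.098017) = 2 ÷ 1.098017 = 1.82147.
ρ_SOR = ω* − 1 ≈ 0.82147.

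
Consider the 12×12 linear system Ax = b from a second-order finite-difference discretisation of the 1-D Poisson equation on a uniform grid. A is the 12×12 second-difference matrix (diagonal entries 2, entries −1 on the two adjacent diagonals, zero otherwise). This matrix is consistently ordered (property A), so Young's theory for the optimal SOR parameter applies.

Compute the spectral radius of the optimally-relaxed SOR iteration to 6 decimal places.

ρ_SOR = 0.613794

With n=12, ρ(Jacobi) = cos(π/13) = 0.970942.
√(1−ρ_J²) = |sin(π/13)| = 0.2393157
Then 2/(1+√(1−ρ_J²)) = 2/(1+0.2393157); ω* = 2/1.2393157 = 1.613794.
At ω = 1.613794 every |λ(B_ω)| = ω−1, so ρ_SOR = 0.613794.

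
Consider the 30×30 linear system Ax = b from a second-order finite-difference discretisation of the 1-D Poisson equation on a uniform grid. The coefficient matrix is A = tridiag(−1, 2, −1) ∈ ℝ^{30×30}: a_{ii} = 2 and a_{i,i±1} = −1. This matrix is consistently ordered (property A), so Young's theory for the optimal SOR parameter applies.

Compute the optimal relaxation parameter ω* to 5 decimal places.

ω* = 1.81625

n=30: λ(B_J) = 1 − λ(A)/2 = cos(kπ/31); k=1 gives ρ_J = 0.99487.
√(1−ρ_J²) simplifies to sin(π/31) = 0.101168.
Young: ω* = 2/(1+√(1−ρ_J²)) = 2/(1+0.101168) = 2/1.101168 = 1.81625.
ρ_SOR = ω* − 1 ≈ 0.81625.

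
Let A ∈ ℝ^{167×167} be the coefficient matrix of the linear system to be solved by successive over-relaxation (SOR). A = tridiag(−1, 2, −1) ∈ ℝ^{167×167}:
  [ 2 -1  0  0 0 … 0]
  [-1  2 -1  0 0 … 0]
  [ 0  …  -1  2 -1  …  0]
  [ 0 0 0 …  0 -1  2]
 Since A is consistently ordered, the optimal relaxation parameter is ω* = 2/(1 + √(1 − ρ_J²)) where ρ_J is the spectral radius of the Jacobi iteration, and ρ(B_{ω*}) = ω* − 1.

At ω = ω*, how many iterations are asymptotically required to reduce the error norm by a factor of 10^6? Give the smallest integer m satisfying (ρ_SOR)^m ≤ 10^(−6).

m = 370

ρ_J = max_k |cos(kπ/168)| = cos(π/168) = 0.9998252
1 − cos²(π/168) = sin²(π/168) ⇒ √(1−ρ_J²) = sin(π/168) = 0.0186989.
[ω*] 2 ÷ (1 + 0.0186989) = 2 ÷ 1.0186989 = 1.9632887.
ρ_SOR = ω* − 1 = 1.9632887 − 1 = 0.9632887.
Need (0.9632887)^m ≤ 10^(−6): m ≥ 6·ln10/|ln 0.9632887| = 13.8155/0.0374021 = 369.378 ⇒ m = 370.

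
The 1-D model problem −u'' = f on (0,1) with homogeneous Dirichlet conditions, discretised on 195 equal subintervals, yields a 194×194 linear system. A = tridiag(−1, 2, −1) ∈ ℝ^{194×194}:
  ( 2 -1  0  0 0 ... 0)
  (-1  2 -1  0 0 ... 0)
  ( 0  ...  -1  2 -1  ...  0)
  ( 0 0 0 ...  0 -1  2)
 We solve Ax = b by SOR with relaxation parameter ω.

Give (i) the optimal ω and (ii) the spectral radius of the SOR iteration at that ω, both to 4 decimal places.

½·tridiag(1,0,1) at n=194: λ_k = cos(kπ/195); max |λ| at k=1 ⇒ ρ_J = cos(π/195) ≈ 0.9999.
√(1−ρ_J²) = |sin(π/195)| = 0.01611
ω* = 2/(1 + 0.01611) = 2/1.01611 = 1.9683.
[ρ_SOR] ω* − 1 = 0.9683.

ω* = 1.9683, ρ_SOR = 0.9683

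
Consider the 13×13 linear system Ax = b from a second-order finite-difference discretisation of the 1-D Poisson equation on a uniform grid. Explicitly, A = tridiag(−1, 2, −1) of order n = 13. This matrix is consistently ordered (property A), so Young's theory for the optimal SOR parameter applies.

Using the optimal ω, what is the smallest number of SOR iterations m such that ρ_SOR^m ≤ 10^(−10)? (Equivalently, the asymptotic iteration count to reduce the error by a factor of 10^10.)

½·tridiag(1,0,1) at n=13: λ_k = cos(kπ/14); max |λ| at k=1 ⇒ ρ_J = cos(π/14) ≈ 0.9749279.
1 − cos²(π/14) = sin²(π/14) ⇒ √(1−ρ_J²) = sin(π/14) = 0.2225209.
Then 2/(1+√(1−ρ_J²)) = 2/(1+0.2225209); ω* = 2/1.2225209 = 1.6359639.
Hence ρ(B_{ω*}) = 1.6359639 − 1 = 0.6359639.
For 10 digits: m = 10·ln10 / (−ln 0.6359639) = 23.0259/0.452613 = 50.873; round up → m = 51.

m = 51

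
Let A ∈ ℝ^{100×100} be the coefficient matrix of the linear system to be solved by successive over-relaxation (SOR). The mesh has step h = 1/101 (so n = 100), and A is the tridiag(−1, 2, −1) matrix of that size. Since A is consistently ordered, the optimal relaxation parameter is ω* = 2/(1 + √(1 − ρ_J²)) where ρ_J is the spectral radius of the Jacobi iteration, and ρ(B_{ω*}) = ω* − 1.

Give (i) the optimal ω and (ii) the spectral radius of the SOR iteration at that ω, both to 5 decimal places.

ω* = 1.93968, ρ_SOR = 0.93968

With n=100, ρ(Jacobi) = cos(π/101) = 0.99952.
1 − cos²(π/101) = sin²(π/101) ⇒ √(1−ρ_J²) = sin(π/101) = 0.031100.
Young: ω* = 2/(1+√(1−ρ_J²)) = 2/(1+0.031100) = 2/1.031100 = 1.93968.
and ρ(B_{ω*}) = 1.93968 − 1 = 0.93968.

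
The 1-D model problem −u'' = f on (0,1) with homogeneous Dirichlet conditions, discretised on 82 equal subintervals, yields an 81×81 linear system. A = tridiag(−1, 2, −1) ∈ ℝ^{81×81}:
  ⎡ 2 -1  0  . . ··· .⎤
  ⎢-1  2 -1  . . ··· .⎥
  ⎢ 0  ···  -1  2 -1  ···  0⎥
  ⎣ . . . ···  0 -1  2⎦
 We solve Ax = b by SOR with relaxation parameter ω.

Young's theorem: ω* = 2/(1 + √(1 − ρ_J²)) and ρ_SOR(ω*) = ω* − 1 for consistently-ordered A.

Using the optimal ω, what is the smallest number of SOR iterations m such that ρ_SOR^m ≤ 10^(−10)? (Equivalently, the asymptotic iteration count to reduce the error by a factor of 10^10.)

m = 301

B_J for the 81×81 system has eigenvalues cos(kπ/82); ρ_J = cos(π/82) = 0.9992662.
√(1−ρ_J²) simplifies to sin(π/82) = 0.0383027.
So ω* = 2/1.0383027 = 1.9262206 (Young).
At ω = 1.9262206 every |λ(B_ω)| = ω−1, so ρ_SOR = 0.9262206.
ρ_SOR^m ≤ 10^(−10) ⇔ m ≥ 10·ln10/(−ln 0.9262206) = 23.0259/0.0766428 = 300.431; m = ⌈300.431⌉ = 301.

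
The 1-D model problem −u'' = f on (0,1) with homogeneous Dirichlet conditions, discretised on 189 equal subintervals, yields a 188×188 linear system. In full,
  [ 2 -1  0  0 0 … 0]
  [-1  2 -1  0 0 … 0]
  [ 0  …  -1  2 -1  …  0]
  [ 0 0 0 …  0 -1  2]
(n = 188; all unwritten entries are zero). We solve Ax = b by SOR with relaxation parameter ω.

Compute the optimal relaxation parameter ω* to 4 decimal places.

ω* = 1.9673

[ρ_J] n=188: ρ(B_J) = cos(π/(n+1)) = cos(π/189) = 0.9999.
√(1−ρ_J²) simplifies to sin(π/189) = 0.01662.
[ω*] 2 ÷ (1 + 0.01662) = 2 ÷ 1.01662 = 1.9673.
and ρ(B_{ω*}) = 1.9673 − 1 = 0.9673.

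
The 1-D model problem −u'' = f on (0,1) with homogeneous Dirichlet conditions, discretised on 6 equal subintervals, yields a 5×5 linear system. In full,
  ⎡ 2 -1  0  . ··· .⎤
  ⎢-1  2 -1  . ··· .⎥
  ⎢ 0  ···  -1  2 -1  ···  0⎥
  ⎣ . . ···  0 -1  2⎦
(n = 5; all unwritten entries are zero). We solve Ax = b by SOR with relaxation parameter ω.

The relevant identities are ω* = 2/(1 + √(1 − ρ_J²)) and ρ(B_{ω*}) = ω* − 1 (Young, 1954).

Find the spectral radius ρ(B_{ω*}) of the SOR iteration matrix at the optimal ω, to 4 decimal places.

ρ_SOR = 0.3333

spectrum of D⁻¹(L+U) = {cos(kπ/6) : 1≤k≤5}; ρ_J = cos(π/6) = 0.8660.
√(1 − cos²(π/6)) = sin(π/6) ≈ 0.50000.
ω* = 2 / (1 + 0.50000) = 2 / 1.50000 ≈ 1.3333.
and ρ(B_{ω*}) = 1.3333 − 1 = 0.3333.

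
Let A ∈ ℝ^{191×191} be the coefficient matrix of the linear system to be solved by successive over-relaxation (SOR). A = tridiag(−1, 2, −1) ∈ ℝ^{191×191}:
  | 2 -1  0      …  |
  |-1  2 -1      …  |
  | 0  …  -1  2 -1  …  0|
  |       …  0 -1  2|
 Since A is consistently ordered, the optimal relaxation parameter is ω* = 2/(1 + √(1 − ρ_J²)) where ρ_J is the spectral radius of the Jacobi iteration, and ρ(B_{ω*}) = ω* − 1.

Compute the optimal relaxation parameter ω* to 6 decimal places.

ω* = 1.967803

With n=191, ρ(Jacobi) = cos(π/192) = 0.999866.
1 − cos²(π/192) = sin²(π/192) ⇒ √(1−ρ_J²) = sin(π/192) = 0.0163617.
ω* = 2/(1+0.0163617) = 1.967803
[ρ_SOR] ω* − 1 = 0.967803.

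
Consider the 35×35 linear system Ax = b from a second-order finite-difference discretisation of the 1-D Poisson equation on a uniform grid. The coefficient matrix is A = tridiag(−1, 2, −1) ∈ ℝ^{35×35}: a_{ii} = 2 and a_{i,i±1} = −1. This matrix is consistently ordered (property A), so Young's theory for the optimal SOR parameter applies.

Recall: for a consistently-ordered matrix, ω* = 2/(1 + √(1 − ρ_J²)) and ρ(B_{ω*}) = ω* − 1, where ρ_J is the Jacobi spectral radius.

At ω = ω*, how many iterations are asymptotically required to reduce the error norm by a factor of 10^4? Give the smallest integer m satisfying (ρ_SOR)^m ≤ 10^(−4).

ρ_J = max_k |cos(kπ/36)| = cos(π/36) = 0.9961947
root = sin(π/36) = 0.0871557  (since 1−cos² = sin²).
Then 2/(1+√(1−ρ_J²)) = 2/(1+0.0871557); ω* = 2/1.0871557 = 1.8396629.
At ω = 1.8396629 every |λ(B_ω)| = ω−1, so ρ_SOR = 0.8396629.
For 4 digits: m = 4·ln10 / (−ln 0.8396629) = 9.21034/0.174755 = 52.704; round up → m = 53.

m = 53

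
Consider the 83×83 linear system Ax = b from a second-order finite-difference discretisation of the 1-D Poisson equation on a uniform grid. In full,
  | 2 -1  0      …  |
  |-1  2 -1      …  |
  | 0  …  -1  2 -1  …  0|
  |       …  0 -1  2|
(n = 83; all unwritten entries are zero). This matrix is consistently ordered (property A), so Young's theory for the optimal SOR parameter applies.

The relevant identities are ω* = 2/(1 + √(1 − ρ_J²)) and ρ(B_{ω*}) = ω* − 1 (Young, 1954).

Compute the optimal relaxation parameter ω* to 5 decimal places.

ω* = 1.92791

n=83: λ(B_J) = 1 − λ(A)/2 = cos(kπ/84); k=1 gives ρ_J = 0.99930.
√(1−ρ_J²) = |sin(π/84)| = 0.037391
Then 2/(1+√(1−ρ_J²)) = 2/(1+0.037391); ω* = 2/1.037391 = 1.92791.
ρ(B_{ω*}) = ω*−1 = 0.92791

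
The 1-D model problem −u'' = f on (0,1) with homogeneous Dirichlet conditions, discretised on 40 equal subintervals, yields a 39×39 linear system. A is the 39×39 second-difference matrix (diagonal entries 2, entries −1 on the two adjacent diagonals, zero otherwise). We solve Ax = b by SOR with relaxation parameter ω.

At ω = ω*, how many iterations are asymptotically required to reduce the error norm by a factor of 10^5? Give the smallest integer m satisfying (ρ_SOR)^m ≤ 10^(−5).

spectrum of D⁻¹(L+U) = {cos(kπ/40) : 1≤k≤39}; ρ_J = cos(π/40) = 0.9969173.
√(1−ρ_J²) simplifies to sin(π/40) = 0.0784591.
ω* = 2 / (1 + 0.0784591) = 2 / 1.0784591 ≈ 1.8544978.
At ω = 1.8544978 every |λ(B_ω)| = ω−1, so ρ_SOR = 0.8544978.
Need (0.8544978)^m ≤ 10^(−5): m ≥ 5·ln10/|ln 0.8544978| = 11.5129/0.157241 = 73.218 ⇒ m = 74.

m = 74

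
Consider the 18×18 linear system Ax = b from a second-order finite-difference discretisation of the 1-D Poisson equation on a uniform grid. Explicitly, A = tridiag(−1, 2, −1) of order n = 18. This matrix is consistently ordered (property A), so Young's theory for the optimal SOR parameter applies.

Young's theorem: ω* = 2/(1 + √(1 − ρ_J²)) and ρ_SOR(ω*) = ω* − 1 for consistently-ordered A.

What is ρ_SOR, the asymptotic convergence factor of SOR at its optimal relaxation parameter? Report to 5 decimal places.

n=18: λ(B_J) = 1 − λ(A)/2 = cos(kπ/19); k=1 gives ρ_J = 0.98636.
√(1−ρ_J²) = |sin(π/19)| = 0.164595
Then 2/(1+√(1−ρ_J²)) = 2/(1+0.164595); ω* = 2/1.164595 = 1.71734.
Hence ρ(B_{ω*}) = 1.71734 − 1 = 0.71734.

ρ_SOR = 0.71734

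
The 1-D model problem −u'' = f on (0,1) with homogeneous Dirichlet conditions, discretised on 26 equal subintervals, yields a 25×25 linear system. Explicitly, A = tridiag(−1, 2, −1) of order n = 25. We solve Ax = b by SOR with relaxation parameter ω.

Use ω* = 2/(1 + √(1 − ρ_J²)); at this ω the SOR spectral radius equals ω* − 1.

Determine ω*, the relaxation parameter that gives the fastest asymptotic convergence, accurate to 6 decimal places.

ω* = 1.784859

n=25: λ(B_J) = 1 − λ(A)/2 = cos(kπ/26); k=1 gives ρ_J = 0.992709.
1 − cos²(π/26) = sin²(π/26) ⇒ √(1−ρ_J²) = sin(π/26) = 0.1205367.
Young: ω* = 2/(1+√(1−ρ_J²)) = 2/(1+0.1205367) = 2/1.1205367 = 1.784859.
Hence ρ(B_{ω*}) = 1.784859 − 1 = 0.784859.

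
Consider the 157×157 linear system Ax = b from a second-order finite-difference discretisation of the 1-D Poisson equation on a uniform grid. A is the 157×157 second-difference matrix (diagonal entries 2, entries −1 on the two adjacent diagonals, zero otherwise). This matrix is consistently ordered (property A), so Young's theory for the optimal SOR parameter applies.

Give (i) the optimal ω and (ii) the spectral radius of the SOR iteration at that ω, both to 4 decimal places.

ω* = 1.9610, ρ_SOR = 0.9610

B_J for the 157×157 system has eigenvalues cos(kπ/158); ρ_J = cos(π/158) = 0.9998.
1 − cos²(π/158) = sin²(π/158) ⇒ √(1−ρ_J²) = sin(π/158) = 0.01988.
ω* = 2 / (1 + 0.01988) = 2 / 1.01988 ≈ 1.9610.
ρ_SOR = ω* − 1 ≈ 0.9610.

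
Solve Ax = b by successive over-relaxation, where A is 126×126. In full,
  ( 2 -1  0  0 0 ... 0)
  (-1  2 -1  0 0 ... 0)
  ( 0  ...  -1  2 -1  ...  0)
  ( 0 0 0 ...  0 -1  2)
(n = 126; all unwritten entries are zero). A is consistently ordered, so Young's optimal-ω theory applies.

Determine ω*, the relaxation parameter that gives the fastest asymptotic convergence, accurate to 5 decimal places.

ω* = 1.95173

ρ_J = max_k |cos(kπ/127)| = cos(π/127) = 0.99969
root = sin(π/127) = 0.024734  (since 1−cos² = sin²).
ω* = 2 / (1 + 0.024734) = 2 / 1.024734 ≈ 1.95173.
At ω = 1.95173 every |λ(B_ω)| = ω−1, so ρ_SOR = 0.95173.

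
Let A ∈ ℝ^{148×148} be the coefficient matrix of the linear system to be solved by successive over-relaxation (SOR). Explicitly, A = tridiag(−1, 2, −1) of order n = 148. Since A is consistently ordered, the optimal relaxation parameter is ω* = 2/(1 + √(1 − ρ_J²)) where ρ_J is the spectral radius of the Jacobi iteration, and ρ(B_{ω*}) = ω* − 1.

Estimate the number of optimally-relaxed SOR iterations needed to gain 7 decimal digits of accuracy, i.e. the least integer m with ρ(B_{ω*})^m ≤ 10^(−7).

m = 383

[ρ_J] n=148: ρ(B_J) = cos(π/(n+1)) = cos(π/149) = 0.9997777.
1 − cos²(π/149) = sin²(π/149) ⇒ √(1−ρ_J²) = sin(π/149) = 0.0210830.
ω* = 2 / (1 + 0.0210830) = 2 / 1.0210830 ≈ 1.9587046.
and ρ(B_{ω*}) = 1.9587046 − 1 = 0.9587046.
7·ln10 = 16.1181; −ln(0.9587046) = 0.0421723; m = ⌈16.1181/0.0421723⌉ = ⌈382.196⌉ = 383.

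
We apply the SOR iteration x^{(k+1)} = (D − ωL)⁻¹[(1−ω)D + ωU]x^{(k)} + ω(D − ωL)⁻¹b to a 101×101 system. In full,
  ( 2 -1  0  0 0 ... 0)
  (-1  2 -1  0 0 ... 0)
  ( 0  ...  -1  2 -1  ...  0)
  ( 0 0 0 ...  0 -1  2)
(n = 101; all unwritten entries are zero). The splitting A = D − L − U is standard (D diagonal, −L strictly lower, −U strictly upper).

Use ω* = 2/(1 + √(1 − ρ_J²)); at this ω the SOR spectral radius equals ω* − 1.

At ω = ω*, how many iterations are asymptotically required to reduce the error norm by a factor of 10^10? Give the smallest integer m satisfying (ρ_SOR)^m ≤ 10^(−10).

[ρ_J] n=101: ρ(B_J) = cos(π/(n+1)) = cos(π/102) = 0.9995257.
1 − cos²(π/102) = sin²(π/102) ⇒ √(1−ρ_J²) = sin(π/102) = 0.0307951.
ω* = 2/(1+0.0307951) = 1.9402498
and ρ(B_{ω*}) = 1.9402498 − 1 = 0.9402498.
For 10 digits: m = 10·ln10 / (−ln 0.9402498) = 23.0259/0.0616097 = 373.738; round up → m = 374.

m = 374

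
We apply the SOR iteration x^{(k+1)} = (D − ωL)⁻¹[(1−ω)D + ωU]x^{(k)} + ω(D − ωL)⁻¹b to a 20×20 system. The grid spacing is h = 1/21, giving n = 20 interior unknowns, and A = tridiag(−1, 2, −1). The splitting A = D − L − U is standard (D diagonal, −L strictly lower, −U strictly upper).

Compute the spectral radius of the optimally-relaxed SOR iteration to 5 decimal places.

ρ_SOR = 0.74058

spectrum of D⁻¹(L+U) = {cos(kπ/21) : 1≤k≤20}; ρ_J = cos(π/21) = 0.98883.
√(1−ρ_J²) simplifies to sin(π/21) = 0.149042.
ω* = 2/(1 + 0.149042) = 2/1.149042 = 1.74058.
ρ_SOR = ω* − 1 = 1.74058 − 1 = 0.74058.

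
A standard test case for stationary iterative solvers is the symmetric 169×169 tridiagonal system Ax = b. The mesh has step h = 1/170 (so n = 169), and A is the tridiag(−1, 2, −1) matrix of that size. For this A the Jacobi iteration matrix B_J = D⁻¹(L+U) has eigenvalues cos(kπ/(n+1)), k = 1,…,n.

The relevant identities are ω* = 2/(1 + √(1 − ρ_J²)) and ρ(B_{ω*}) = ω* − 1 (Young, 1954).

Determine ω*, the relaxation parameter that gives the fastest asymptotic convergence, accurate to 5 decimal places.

[ρ_J] n=169: ρ(B_J) = cos(π/(n+1)) = cos(π/170) = 0.99983.
1 − cos²(π/170) = sin²(π/170) ⇒ √(1−ρ_J²) = sin(π/170) = 0.018479.
Then 2/(1+√(1−ρ_J²)) = 2/(1+0.018479); ω* = 2/1.018479 = 1.96371.
and ρ(B_{ω*}) = 1.96371 − 1 = 0.96371.

ω* = 1.96371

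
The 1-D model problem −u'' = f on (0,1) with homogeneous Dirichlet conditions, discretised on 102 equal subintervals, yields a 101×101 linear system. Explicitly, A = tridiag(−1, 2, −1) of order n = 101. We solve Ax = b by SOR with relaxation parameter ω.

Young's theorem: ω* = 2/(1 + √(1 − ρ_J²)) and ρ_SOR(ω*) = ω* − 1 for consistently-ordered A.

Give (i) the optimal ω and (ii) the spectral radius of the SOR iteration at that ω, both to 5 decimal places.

ρ_J = max_k |cos(kπ/102)| = cos(π/102) = 0.99953
root = sin(π/102) = 0.030795  (since 1−cos² = sin²).
Young: ω* = 2/(1+√(1−ρ_J²)) = 2/(1+0.030795) = 2/1.030795 = 1.94025.
ρ(B_{ω*}) = ω*−1 = 0.94025

ω* = 1.94025, ρ_SOR = 0.94025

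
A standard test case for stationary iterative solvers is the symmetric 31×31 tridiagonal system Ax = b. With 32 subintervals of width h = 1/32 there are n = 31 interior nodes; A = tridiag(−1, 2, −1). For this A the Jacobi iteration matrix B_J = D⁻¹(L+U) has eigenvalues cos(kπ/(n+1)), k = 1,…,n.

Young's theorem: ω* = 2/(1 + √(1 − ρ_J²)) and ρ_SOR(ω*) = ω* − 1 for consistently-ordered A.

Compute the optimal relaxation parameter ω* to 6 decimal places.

ρ_J = max_k |cos(kπ/32)| = cos(π/32) = 0.995185
√(1 − cos²(π/32)) = sin(π/32) ≈ 0.0980171.
ω* = 2/(1 + 0.0980171) = 2/1.0980171 = 1.821465.
At ω = 1.821465 every |λ(B_ω)| = ω−1, so ρ_SOR = 0.821465.

ω* = 1.821465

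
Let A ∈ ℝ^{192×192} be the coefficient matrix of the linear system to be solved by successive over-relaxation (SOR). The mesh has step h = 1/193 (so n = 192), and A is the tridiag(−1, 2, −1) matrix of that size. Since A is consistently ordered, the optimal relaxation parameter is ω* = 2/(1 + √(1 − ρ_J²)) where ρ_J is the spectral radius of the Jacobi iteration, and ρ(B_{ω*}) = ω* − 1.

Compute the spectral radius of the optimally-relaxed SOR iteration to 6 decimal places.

With n=192, ρ(Jacobi) = cos(π/193) = 0.999868.
1 − cos²(π/193) = sin²(π/193) ⇒ √(1−ρ_J²) = sin(π/193) = 0.0162770.
ω* = 2/(1 + 0.0162770) = 2/1.0162770 = 1.967967.
and ρ(B_{ω*}) = 1.967967 − 1 = 0.967967.

ρ_SOR = 0.967967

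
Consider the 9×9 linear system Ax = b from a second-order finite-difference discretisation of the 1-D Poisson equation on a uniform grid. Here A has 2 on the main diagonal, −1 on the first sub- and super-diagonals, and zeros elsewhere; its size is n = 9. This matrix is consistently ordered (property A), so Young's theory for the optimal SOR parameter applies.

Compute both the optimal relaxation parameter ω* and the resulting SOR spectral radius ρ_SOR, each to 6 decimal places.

n=9: λ(B_J) = 1 − λ(A)/2 = cos(kπ/10); k=1 gives ρ_J = 0.951057.
root = sin(π/10) = 0.3090170  (since 1−cos² = sin²).
ω* = 2/(1+0.3090170) = 1.527864
ρ_SOR = ω* − 1 ≈ 0.527864.

ω* = 1.527864, ρ_SOR = 0.527864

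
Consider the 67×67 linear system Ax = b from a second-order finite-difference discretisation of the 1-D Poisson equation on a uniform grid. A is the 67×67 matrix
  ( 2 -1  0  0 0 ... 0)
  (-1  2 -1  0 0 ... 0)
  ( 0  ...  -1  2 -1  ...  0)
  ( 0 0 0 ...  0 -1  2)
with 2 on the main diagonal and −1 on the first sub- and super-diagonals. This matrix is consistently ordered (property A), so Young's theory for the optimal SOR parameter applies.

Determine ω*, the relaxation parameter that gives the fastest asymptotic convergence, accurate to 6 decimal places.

ω* = 1.911711

ρ_J = max_k |cos(kπ/68)| = cos(π/68) = 0.998933
√(1−ρ_J²) = |sin(π/68)| = 0.0461835
[ω*] 2 ÷ (1 + 0.0461835) = 2 ÷ 1.0461835 = 1.911711.
At ω = 1.911711 every |λ(B_ω)| = ω−1, so ρ_SOR = 0.911711.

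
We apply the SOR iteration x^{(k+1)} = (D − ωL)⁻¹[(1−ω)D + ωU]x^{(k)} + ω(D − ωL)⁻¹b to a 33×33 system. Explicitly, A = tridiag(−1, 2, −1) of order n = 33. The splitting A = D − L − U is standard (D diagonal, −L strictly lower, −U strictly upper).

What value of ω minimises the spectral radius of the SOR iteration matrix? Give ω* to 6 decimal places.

ω* = 1.831052

½·tridiag(1,0,1) at n=33: λ_k = cos(kπ/34); max |λ| at k=1 ⇒ ρ_J = cos(π/34) ≈ 0.995734.
√(1 − cos²(π/34)) = sin(π/34) ≈ 0.0922684.
[ω*] 2 ÷ (1 + 0.0922684) = 2 ÷ 1.0922684 = 1.831052.
ρ_SOR = ω* − 1 = 1.831052 − 1 = 0.831052.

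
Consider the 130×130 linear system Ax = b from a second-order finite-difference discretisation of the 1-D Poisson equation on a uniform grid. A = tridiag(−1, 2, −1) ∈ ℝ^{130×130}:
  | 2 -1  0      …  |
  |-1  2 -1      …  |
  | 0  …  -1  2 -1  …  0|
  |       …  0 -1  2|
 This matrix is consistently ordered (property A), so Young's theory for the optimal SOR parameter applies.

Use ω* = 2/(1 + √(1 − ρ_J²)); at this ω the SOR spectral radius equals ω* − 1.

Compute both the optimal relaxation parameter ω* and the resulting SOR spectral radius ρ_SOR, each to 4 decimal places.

ω* = 1.9532, ρ_SOR = 0.9532

[ρ_J] n=130: ρ(B_J) = cos(π/(n+1)) = cos(π/131) = 0.9997.
1 − cos²(π/131) = sin²(π/131) ⇒ √(1−ρ_J²) = sin(π/131) = 0.02398.
Young: ω* = 2/(1+√(1−ρ_J²)) = 2/(1+0.02398) = 2/1.02398 = 1.9532.
[ρ_SOR] ω* − 1 = 0.9532.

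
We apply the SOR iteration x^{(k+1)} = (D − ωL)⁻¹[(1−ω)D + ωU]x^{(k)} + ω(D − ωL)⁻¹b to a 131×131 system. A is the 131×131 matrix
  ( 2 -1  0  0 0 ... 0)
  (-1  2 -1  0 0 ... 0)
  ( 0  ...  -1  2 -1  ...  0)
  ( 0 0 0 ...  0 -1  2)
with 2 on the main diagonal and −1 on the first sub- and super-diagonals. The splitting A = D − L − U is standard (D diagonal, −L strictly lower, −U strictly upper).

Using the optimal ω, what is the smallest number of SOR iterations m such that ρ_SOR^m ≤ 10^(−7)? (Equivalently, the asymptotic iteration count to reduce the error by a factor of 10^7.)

½·tridiag(1,0,1) at n=131: λ_k = cos(kπ/132); max |λ| at k=1 ⇒ ρ_J = cos(π/132) ≈ 0.9997168.
1 − cos²(π/132) = sin²(π/132) ⇒ √(1−ρ_J²) = sin(π/132) = 0.0237977.
ω* = 2 / (1 + 0.0237977) = 2 / 1.0237977 ≈ 1.9535109.
ρ(B_{ω*}) = ω*−1 = 0.9535109
For 7 digits: m = 7·ln10 / (−ln 0.9535109) = 16.1181/0.0476044 = 338.584; round up → m = 339.

m = 339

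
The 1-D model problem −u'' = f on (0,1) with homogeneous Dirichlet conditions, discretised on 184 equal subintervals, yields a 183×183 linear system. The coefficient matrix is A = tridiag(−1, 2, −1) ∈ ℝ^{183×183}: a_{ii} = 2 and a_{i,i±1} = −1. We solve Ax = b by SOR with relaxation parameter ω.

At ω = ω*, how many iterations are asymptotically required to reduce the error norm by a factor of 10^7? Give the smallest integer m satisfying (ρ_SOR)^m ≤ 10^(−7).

[ρ_J] n=183: ρ(B_J) = cos(π/(n+1)) = cos(π/184) = 0.9998542.
√(1−ρ_J²) = |sin(π/184)| = 0.0170730
ω* = 2/(1+0.0170730) = 1.9664272
ρ(B_{ω*}) = ω*−1 = 0.9664272
ρ_SOR^m ≤ 10^(−7) ⇔ m ≥ 7·ln10/(−ln 0.9664272) = 16.1181/0.0341493 = 471.989; m = ⌈471.989⌉ = 472.

m = 472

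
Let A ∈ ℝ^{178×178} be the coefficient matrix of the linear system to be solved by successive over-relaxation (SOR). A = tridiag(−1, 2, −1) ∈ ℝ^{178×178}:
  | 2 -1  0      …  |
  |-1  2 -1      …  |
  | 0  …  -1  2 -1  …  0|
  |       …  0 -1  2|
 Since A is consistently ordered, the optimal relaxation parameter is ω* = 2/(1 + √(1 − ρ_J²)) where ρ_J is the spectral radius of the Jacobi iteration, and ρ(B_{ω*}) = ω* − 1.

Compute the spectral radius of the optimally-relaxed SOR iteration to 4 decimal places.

ρ_J = max_k |cos(kπ/179)| = cos(π/179) = 0.9998
√(1−ρ_J²) = |sin(π/179)| = 0.01755
ω* = 2/(1+0.01755) = 1.9655
At ω = 1.9655 every |λ(B_ω)| = ω−1, so ρ_SOR = 0.9655.

ρ_SOR = 0.9655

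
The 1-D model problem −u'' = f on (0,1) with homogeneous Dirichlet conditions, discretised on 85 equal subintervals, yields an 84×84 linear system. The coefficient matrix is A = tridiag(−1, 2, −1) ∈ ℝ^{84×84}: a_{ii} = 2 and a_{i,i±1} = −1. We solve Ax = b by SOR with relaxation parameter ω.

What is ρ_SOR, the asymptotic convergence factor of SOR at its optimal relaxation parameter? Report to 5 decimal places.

ρ_SOR = 0.92873

B_J for the 84×84 system has eigenvalues cos(kπ/85); ρ_J = cos(π/85) = 0.99932.
1 − cos²(π/85) = sin²(π/85) ⇒ √(1−ρ_J²) = sin(π/85) = 0.036951.
Then 2/(1+√(1−ρ_J²)) = 2/(1+0.036951); ω* = 2/1.036951 = 1.92873.
ρ_SOR = ω* − 1 = 1.92873 − 1 = 0.92873.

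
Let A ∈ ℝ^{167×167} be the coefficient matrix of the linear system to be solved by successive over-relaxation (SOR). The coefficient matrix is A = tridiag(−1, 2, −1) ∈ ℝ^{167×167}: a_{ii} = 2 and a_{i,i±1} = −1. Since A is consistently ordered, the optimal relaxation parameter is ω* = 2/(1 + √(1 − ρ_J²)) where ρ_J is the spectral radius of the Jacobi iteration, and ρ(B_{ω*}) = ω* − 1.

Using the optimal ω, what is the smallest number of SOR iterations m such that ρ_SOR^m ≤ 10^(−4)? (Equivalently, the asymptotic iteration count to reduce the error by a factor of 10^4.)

m = 247

With n=167, ρ(Jacobi) = cos(π/168) = 0.9998252.
√(1 − cos²(π/168)) = sin(π/168) ≈ 0.0186989.
So ω* = 2/1.0186989 = 1.9632887 (Young).
[ρ_SOR] ω* − 1 = 0.9632887.
Need (0.9632887)^m ≤ 10^(−4): m ≥ 4·ln10/|ln 0.9632887| = 9.21034/0.0374021 = 246.252 ⇒ m = 247.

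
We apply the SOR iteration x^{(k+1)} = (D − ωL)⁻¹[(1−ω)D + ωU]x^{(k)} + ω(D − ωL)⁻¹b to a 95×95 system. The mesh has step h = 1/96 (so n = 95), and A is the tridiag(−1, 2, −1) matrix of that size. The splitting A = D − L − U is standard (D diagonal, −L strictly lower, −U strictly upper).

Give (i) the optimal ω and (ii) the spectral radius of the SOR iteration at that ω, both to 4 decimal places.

spectrum of D⁻¹(L+U) = {cos(kπ/96) : 1≤k≤95}; ρ_J = cos(π/96) = 0.9995.
√(1 − cos²(π/96)) = sin(π/96) ≈ 0.03272.
ω* = 2/(1 + 0.03272) = 2/1.03272 = 1.9366.
ρ_SOR = ω* − 1 = 1.9366 − 1 = 0.9366.

ω* = 1.9366, ρ_SOR = 0.9366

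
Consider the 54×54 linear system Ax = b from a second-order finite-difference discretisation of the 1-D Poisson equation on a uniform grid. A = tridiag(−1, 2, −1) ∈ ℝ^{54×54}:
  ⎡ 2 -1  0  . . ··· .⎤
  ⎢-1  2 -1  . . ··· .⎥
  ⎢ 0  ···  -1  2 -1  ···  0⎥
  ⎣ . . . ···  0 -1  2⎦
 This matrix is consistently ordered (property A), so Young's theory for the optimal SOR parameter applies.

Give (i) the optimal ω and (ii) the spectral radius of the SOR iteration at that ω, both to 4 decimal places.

spectrum of D⁻¹(L+U) = {cos(kπ/55) : 1≤k≤54}; ρ_J = cos(π/55) = 0.9984.
√(1−ρ_J²) simplifies to sin(π/55) = 0.05709.
Then 2/(1+√(1−ρ_J²)) = 2/(1+0.05709); ω* = 2/1.05709 = 1.8920.
and ρ(B_{ω*}) = 1.8920 − 1 = 0.8920.

ω* = 1.8920, ρ_SOR = 0.8920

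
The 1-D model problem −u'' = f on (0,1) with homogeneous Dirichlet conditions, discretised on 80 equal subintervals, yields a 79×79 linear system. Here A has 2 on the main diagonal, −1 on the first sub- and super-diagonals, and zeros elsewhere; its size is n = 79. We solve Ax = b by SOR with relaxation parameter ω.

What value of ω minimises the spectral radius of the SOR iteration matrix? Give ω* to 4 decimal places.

ω* = 1.9244

ρ_J = max_k |cos(kπ/80)| = cos(π/80) = 0.9992
√(1 − cos²(π/80)) = sin(π/80) ≈ 0.03926.
Then 2/(1+√(1−ρ_J²)) = 2/(1+0.03926); ω* = 2/1.03926 = 1.9244.
At ω = 1.9244 every |λ(B_ω)| = ω−1, so ρ_SOR = 0.9244.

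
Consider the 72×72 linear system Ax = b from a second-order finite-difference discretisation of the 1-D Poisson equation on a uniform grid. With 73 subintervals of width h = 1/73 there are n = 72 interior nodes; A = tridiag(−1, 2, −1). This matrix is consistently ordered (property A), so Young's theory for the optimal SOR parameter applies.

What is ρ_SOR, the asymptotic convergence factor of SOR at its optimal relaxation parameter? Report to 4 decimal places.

With n=72, ρ(Jacobi) = cos(π/73) = 0.9991.
1 − cos²(π/73) = sin²(π/73) ⇒ √(1−ρ_J²) = sin(π/73) = 0.04302.
Then 2/(1+√(1−ρ_J²)) = 2/(1+0.04302); ω* = 2/1.04302 = 1.9175.
At ω = 1.9175 every |λ(B_ω)| = ω−1, so ρ_SOR = 0.9175.

ρ_SOR = 0.9175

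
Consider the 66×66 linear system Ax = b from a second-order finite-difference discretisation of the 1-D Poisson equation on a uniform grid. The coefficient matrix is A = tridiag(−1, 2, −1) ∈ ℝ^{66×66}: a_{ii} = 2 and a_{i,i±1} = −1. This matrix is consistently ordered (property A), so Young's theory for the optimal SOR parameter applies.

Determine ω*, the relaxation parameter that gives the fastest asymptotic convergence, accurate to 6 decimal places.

ω* = 1.910453

½·tridiag(1,0,1) at n=66: λ_k = cos(kπ/67); max |λ| at k=1 ⇒ ρ_J = cos(π/67) ≈ 0.998901.
√(1−ρ_J²) simplifies to sin(π/67) = 0.0468723.
ω* = 2 / (1 + 0.0468723) = 2 / 1.0468723 ≈ 1.910453.
ρ_SOR = ω* − 1 = 1.910453 − 1 = 0.910453.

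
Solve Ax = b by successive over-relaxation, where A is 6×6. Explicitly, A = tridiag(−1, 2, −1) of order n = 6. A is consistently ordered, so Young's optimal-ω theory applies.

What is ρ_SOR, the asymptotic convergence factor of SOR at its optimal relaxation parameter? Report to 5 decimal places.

½·tridiag(1,0,1) at n=6: λ_k = cos(kπ/7); max |λ| at k=1 ⇒ ρ_J = cos(π/7) ≈ 0.90097.
root = sin(π/7) = 0.433884  (since 1−cos² = sin²).
ω* = 2 / (1 + 0.433884) = 2 / 1.433884 ≈ 1.39481.
At ω = 1.39481 every |λ(B_ω)| = ω−1, so ρ_SOR = 0.39481.

ρ_SOR = 0.39481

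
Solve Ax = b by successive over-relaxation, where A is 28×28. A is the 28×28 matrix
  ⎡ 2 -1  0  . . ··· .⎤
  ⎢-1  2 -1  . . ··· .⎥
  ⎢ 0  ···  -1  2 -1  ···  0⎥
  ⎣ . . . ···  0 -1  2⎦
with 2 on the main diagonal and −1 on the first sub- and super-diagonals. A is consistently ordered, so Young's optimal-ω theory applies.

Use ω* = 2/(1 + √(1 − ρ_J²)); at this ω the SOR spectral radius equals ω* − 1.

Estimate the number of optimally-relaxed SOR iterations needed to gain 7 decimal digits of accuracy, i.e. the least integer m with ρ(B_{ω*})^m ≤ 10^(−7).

m = 75

B_J for the 28×28 system has eigenvalues cos(kπ/29); ρ_J = cos(π/29) = 0.9941380.
√(1 − cos²(π/29)) = sin(π/29) ≈ 0.1081190.
ω* = 2/(1 + 0.1081190) = 2/1.1081190 = 1.8048603.
[ρ_SOR] ω* − 1 = 0.8048603.
(0.8048603)^m ≤ 10^{−7}  ⇒  m·ln(0.8048603) ≤ −7·ln10  ⇒  m ≥ 74.247  ⇒  m = 75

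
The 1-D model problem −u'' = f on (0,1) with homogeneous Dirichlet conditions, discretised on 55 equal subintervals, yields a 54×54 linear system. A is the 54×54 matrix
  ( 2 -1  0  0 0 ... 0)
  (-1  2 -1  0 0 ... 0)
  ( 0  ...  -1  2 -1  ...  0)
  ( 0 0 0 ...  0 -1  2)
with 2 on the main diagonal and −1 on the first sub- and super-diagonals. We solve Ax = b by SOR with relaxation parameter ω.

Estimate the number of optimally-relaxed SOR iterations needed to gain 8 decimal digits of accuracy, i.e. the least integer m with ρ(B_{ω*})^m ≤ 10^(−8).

n=54: λ(B_J) = 1 − λ(A)/2 = cos(kπ/55); k=1 gives ρ_J = 0.9983691.
1 − cos²(π/55) = sin²(π/55) ⇒ √(1−ρ_J²) = sin(π/55) = 0.0570888.
So ω* = 2/1.0570888 = 1.8919886 (Young).
[ρ_SOR] ω* − 1 = 0.8919886.
ρ_SOR^m ≤ 10^(−8) ⇔ m ≥ 8·ln10/(−ln 0.8919886) = 18.4207/0.114302 = 161.158; m = ⌈161.158⌉ = 162.

m = 162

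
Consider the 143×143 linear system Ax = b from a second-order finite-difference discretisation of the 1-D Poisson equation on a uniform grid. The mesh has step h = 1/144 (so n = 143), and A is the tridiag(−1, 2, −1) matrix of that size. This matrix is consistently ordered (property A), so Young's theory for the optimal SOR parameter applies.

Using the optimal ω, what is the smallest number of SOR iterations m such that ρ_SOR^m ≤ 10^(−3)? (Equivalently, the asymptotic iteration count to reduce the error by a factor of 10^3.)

m = 159

With n=143, ρ(Jacobi) = cos(π/144) = 0.9997620.
√(1 − cos²(π/144)) = sin(π/144) ≈ 0.0218149.
ω* = 2/(1 + 0.0218149) = 2/1.0218149 = 1.9573017.
[ρ_SOR] ω* − 1 = 0.9573017.
m ≥ 3·ln10 / (−ln 0.9573017) = 158.302; smallest integer m = 159.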